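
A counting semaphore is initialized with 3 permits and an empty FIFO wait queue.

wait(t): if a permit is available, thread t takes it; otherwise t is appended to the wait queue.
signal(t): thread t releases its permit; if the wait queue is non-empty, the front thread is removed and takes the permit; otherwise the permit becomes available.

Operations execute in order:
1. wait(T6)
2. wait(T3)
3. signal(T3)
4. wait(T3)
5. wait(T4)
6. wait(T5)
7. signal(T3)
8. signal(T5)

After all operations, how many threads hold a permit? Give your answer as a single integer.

Step 1: wait(T6) -> count=2 queue=[] holders={T6}
Step 2: wait(T3) -> count=1 queue=[] holders={T3,T6}
Step 3: signal(T3) -> count=2 queue=[] holders={T6}
Step 4: wait(T3) -> count=1 queue=[] holders={T3,T6}
Step 5: wait(T4) -> count=0 queue=[] holders={T3,T4,T6}
Step 6: wait(T5) -> count=0 queue=[T5] holders={T3,T4,T6}
Step 7: signal(T3) -> count=0 queue=[] holders={T4,T5,T6}
Step 8: signal(T5) -> count=1 queue=[] holders={T4,T6}
Final holders: {T4,T6} -> 2 thread(s)

Answer: 2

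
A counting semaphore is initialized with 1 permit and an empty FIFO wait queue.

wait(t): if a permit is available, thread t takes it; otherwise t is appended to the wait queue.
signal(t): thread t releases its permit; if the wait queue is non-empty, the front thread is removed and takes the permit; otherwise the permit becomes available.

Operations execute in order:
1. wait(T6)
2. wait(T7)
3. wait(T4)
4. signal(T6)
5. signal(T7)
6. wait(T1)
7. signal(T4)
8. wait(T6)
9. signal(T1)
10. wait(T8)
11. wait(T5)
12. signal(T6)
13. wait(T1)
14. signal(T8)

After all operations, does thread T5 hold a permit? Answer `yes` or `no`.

Step 1: wait(T6) -> count=0 queue=[] holders={T6}
Step 2: wait(T7) -> count=0 queue=[T7] holders={T6}
Step 3: wait(T4) -> count=0 queue=[T7,T4] holders={T6}
Step 4: signal(T6) -> count=0 queue=[T4] holders={T7}
Step 5: signal(T7) -> count=0 queue=[] holders={T4}
Step 6: wait(T1) -> count=0 queue=[T1] holders={T4}
Step 7: signal(T4) -> count=0 queue=[] holders={T1}
Step 8: wait(T6) -> count=0 queue=[T6] holders={T1}
Step 9: signal(T1) -> count=0 queue=[] holders={T6}
Step 10: wait(T8) -> count=0 queue=[T8] holders={T6}
Step 11: wait(T5) -> count=0 queue=[T8,T5] holders={T6}
Step 12: signal(T6) -> count=0 queue=[T5] holders={T8}
Step 13: wait(T1) -> count=0 queue=[T5,T1] holders={T8}
Step 14: signal(T8) -> count=0 queue=[T1] holders={T5}
Final holders: {T5} -> T5 in holders

Answer: yes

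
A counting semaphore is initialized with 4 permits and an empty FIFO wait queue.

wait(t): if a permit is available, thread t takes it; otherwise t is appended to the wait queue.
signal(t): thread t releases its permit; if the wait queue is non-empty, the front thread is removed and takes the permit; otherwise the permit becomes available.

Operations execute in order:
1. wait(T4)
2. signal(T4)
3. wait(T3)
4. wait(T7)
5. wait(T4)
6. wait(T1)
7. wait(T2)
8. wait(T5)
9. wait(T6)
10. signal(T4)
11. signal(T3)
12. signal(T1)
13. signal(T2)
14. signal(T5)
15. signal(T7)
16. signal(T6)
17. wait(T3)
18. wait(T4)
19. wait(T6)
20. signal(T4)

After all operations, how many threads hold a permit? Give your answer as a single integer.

Answer: 2

Derivation:
Step 1: wait(T4) -> count=3 queue=[] holders={T4}
Step 2: signal(T4) -> count=4 queue=[] holders={none}
Step 3: wait(T3) -> count=3 queue=[] holders={T3}
Step 4: wait(T7) -> count=2 queue=[] holders={T3,T7}
Step 5: wait(T4) -> count=1 queue=[] holders={T3,T4,T7}
Step 6: wait(T1) -> count=0 queue=[] holders={T1,T3,T4,T7}
Step 7: wait(T2) -> count=0 queue=[T2] holders={T1,T3,T4,T7}
Step 8: wait(T5) -> count=0 queue=[T2,T5] holders={T1,T3,T4,T7}
Step 9: wait(T6) -> count=0 queue=[T2,T5,T6] holders={T1,T3,T4,T7}
Step 10: signal(T4) -> count=0 queue=[T5,T6] holders={T1,T2,T3,T7}
Step 11: signal(T3) -> count=0 queue=[T6] holders={T1,T2,T5,T7}
Step 12: signal(T1) -> count=0 queue=[] holders={T2,T5,T6,T7}
Step 13: signal(T2) -> count=1 queue=[] holders={T5,T6,T7}
Step 14: signal(T5) -> count=2 queue=[] holders={T6,T7}
Step 15: signal(T7) -> count=3 queue=[] holders={T6}
Step 16: signal(T6) -> count=4 queue=[] holders={none}
Step 17: wait(T3) -> count=3 queue=[] holders={T3}
Step 18: wait(T4) -> count=2 queue=[] holders={T3,T4}
Step 19: wait(T6) -> count=1 queue=[] holders={T3,T4,T6}
Step 20: signal(T4) -> count=2 queue=[] holders={T3,T6}
Final holders: {T3,T6} -> 2 thread(s)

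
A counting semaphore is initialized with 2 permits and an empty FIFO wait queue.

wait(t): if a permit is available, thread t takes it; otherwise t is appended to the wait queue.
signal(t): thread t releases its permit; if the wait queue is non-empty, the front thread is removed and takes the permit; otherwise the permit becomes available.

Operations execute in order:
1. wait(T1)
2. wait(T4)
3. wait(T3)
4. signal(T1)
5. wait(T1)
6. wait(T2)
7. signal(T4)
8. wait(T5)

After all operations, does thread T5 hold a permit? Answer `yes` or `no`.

Answer: no

Derivation:
Step 1: wait(T1) -> count=1 queue=[] holders={T1}
Step 2: wait(T4) -> count=0 queue=[] holders={T1,T4}
Step 3: wait(T3) -> count=0 queue=[T3] holders={T1,T4}
Step 4: signal(T1) -> count=0 queue=[] holders={T3,T4}
Step 5: wait(T1) -> count=0 queue=[T1] holders={T3,T4}
Step 6: wait(T2) -> count=0 queue=[T1,T2] holders={T3,T4}
Step 7: signal(T4) -> count=0 queue=[T2] holders={T1,T3}
Step 8: wait(T5) -> count=0 queue=[T2,T5] holders={T1,T3}
Final holders: {T1,T3} -> T5 not in holders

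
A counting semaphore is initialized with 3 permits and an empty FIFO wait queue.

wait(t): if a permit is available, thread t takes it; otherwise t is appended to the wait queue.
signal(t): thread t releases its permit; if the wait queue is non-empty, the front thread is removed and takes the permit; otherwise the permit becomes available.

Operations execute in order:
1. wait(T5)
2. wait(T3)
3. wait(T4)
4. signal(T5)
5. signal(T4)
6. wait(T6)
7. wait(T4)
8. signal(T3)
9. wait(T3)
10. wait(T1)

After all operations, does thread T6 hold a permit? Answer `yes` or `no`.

Answer: yes

Derivation:
Step 1: wait(T5) -> count=2 queue=[] holders={T5}
Step 2: wait(T3) -> count=1 queue=[] holders={T3,T5}
Step 3: wait(T4) -> count=0 queue=[] holders={T3,T4,T5}
Step 4: signal(T5) -> count=1 queue=[] holders={T3,T4}
Step 5: signal(T4) -> count=2 queue=[] holders={T3}
Step 6: wait(T6) -> count=1 queue=[] holders={T3,T6}
Step 7: wait(T4) -> count=0 queue=[] holders={T3,T4,T6}
Step 8: signal(T3) -> count=1 queue=[] holders={T4,T6}
Step 9: wait(T3) -> count=0 queue=[] holders={T3,T4,T6}
Step 10: wait(T1) -> count=0 queue=[T1] holders={T3,T4,T6}
Final holders: {T3,T4,T6} -> T6 in holders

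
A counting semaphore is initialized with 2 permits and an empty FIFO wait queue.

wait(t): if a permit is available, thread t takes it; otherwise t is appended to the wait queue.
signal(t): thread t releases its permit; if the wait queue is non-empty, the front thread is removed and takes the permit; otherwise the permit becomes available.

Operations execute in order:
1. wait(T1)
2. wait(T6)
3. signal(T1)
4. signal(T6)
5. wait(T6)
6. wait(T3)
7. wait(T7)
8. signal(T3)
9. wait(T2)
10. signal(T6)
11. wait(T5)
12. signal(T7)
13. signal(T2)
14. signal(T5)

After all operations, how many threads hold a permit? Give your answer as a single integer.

Step 1: wait(T1) -> count=1 queue=[] holders={T1}
Step 2: wait(T6) -> count=0 queue=[] holders={T1,T6}
Step 3: signal(T1) -> count=1 queue=[] holders={T6}
Step 4: signal(T6) -> count=2 queue=[] holders={none}
Step 5: wait(T6) -> count=1 queue=[] holders={T6}
Step 6: wait(T3) -> count=0 queue=[] holders={T3,T6}
Step 7: wait(T7) -> count=0 queue=[T7] holders={T3,T6}
Step 8: signal(T3) -> count=0 queue=[] holders={T6,T7}
Step 9: wait(T2) -> count=0 queue=[T2] holders={T6,T7}
Step 10: signal(T6) -> count=0 queue=[] holders={T2,T7}
Step 11: wait(T5) -> count=0 queue=[T5] holders={T2,T7}
Step 12: signal(T7) -> count=0 queue=[] holders={T2,T5}
Step 13: signal(T2) -> count=1 queue=[] holders={T5}
Step 14: signal(T5) -> count=2 queue=[] holders={none}
Final holders: {none} -> 0 thread(s)

Answer: 0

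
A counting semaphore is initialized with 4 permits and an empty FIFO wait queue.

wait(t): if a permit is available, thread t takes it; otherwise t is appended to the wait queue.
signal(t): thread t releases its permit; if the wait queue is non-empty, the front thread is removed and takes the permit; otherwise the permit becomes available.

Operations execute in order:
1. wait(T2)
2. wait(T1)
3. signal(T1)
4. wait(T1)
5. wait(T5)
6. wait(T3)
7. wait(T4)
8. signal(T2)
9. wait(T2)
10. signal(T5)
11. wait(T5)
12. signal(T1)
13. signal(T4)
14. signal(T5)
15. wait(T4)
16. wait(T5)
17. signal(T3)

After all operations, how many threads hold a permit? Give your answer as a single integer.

Answer: 3

Derivation:
Step 1: wait(T2) -> count=3 queue=[] holders={T2}
Step 2: wait(T1) -> count=2 queue=[] holders={T1,T2}
Step 3: signal(T1) -> count=3 queue=[] holders={T2}
Step 4: wait(T1) -> count=2 queue=[] holders={T1,T2}
Step 5: wait(T5) -> count=1 queue=[] holders={T1,T2,T5}
Step 6: wait(T3) -> count=0 queue=[] holders={T1,T2,T3,T5}
Step 7: wait(T4) -> count=0 queue=[T4] holders={T1,T2,T3,T5}
Step 8: signal(T2) -> count=0 queue=[] holders={T1,T3,T4,T5}
Step 9: wait(T2) -> count=0 queue=[T2] holders={T1,T3,T4,T5}
Step 10: signal(T5) -> count=0 queue=[] holders={T1,T2,T3,T4}
Step 11: wait(T5) -> count=0 queue=[T5] holders={T1,T2,T3,T4}
Step 12: signal(T1) -> count=0 queue=[] holders={T2,T3,T4,T5}
Step 13: signal(T4) -> count=1 queue=[] holders={T2,T3,T5}
Step 14: signal(T5) -> count=2 queue=[] holders={T2,T3}
Step 15: wait(T4) -> count=1 queue=[] holders={T2,T3,T4}
Step 16: wait(T5) -> count=0 queue=[] holders={T2,T3,T4,T5}
Step 17: signal(T3) -> count=1 queue=[] holders={T2,T4,T5}
Final holders: {T2,T4,T5} -> 3 thread(s)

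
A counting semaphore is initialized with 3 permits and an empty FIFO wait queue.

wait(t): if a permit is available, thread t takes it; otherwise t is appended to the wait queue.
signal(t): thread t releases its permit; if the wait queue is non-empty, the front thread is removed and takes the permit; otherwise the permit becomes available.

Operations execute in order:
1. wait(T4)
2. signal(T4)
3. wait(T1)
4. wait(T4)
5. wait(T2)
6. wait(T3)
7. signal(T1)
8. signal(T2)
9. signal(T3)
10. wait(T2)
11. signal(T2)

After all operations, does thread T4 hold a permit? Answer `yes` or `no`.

Step 1: wait(T4) -> count=2 queue=[] holders={T4}
Step 2: signal(T4) -> count=3 queue=[] holders={none}
Step 3: wait(T1) -> count=2 queue=[] holders={T1}
Step 4: wait(T4) -> count=1 queue=[] holders={T1,T4}
Step 5: wait(T2) -> count=0 queue=[] holders={T1,T2,T4}
Step 6: wait(T3) -> count=0 queue=[T3] holders={T1,T2,T4}
Step 7: signal(T1) -> count=0 queue=[] holders={T2,T3,T4}
Step 8: signal(T2) -> count=1 queue=[] holders={T3,T4}
Step 9: signal(T3) -> count=2 queue=[] holders={T4}
Step 10: wait(T2) -> count=1 queue=[] holders={T2,T4}
Step 11: signal(T2) -> count=2 queue=[] holders={T4}
Final holders: {T4} -> T4 in holders

Answer: yes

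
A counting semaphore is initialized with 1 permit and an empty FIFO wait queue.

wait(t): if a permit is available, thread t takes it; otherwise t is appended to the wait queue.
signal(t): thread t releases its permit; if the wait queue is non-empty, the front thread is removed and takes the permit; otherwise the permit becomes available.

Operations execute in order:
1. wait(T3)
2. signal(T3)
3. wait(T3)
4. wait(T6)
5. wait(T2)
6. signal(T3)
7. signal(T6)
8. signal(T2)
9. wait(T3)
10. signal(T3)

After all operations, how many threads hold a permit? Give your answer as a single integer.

Step 1: wait(T3) -> count=0 queue=[] holders={T3}
Step 2: signal(T3) -> count=1 queue=[] holders={none}
Step 3: wait(T3) -> count=0 queue=[] holders={T3}
Step 4: wait(T6) -> count=0 queue=[T6] holders={T3}
Step 5: wait(T2) -> count=0 queue=[T6,T2] holders={T3}
Step 6: signal(T3) -> count=0 queue=[T2] holders={T6}
Step 7: signal(T6) -> count=0 queue=[] holders={T2}
Step 8: signal(T2) -> count=1 queue=[] holders={none}
Step 9: wait(T3) -> count=0 queue=[] holders={T3}
Step 10: signal(T3) -> count=1 queue=[] holders={none}
Final holders: {none} -> 0 thread(s)

Answer: 0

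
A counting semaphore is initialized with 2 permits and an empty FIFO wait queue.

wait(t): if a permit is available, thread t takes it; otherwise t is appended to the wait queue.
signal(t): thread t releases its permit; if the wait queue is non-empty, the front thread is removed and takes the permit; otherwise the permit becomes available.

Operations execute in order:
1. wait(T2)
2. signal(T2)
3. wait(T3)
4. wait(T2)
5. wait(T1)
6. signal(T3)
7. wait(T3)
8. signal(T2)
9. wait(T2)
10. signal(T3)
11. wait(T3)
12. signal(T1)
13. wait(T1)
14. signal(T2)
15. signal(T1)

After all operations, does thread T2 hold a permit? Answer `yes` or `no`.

Step 1: wait(T2) -> count=1 queue=[] holders={T2}
Step 2: signal(T2) -> count=2 queue=[] holders={none}
Step 3: wait(T3) -> count=1 queue=[] holders={T3}
Step 4: wait(T2) -> count=0 queue=[] holders={T2,T3}
Step 5: wait(T1) -> count=0 queue=[T1] holders={T2,T3}
Step 6: signal(T3) -> count=0 queue=[] holders={T1,T2}
Step 7: wait(T3) -> count=0 queue=[T3] holders={T1,T2}
Step 8: signal(T2) -> count=0 queue=[] holders={T1,T3}
Step 9: wait(T2) -> count=0 queue=[T2] holders={T1,T3}
Step 10: signal(T3) -> count=0 queue=[] holders={T1,T2}
Step 11: wait(T3) -> count=0 queue=[T3] holders={T1,T2}
Step 12: signal(T1) -> count=0 queue=[] holders={T2,T3}
Step 13: wait(T1) -> count=0 queue=[T1] holders={T2,T3}
Step 14: signal(T2) -> count=0 queue=[] holders={T1,T3}
Step 15: signal(T1) -> count=1 queue=[] holders={T3}
Final holders: {T3} -> T2 not in holders

Answer: no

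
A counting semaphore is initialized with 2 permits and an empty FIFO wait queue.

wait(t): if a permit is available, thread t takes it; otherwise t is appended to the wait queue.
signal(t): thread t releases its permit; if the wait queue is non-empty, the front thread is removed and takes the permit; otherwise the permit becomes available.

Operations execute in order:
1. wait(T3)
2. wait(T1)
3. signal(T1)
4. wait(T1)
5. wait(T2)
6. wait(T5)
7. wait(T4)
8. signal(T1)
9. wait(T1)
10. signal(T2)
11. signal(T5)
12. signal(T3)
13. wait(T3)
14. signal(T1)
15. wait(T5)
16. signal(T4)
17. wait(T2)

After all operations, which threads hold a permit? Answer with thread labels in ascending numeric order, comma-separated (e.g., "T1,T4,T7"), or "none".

Step 1: wait(T3) -> count=1 queue=[] holders={T3}
Step 2: wait(T1) -> count=0 queue=[] holders={T1,T3}
Step 3: signal(T1) -> count=1 queue=[] holders={T3}
Step 4: wait(T1) -> count=0 queue=[] holders={T1,T3}
Step 5: wait(T2) -> count=0 queue=[T2] holders={T1,T3}
Step 6: wait(T5) -> count=0 queue=[T2,T5] holders={T1,T3}
Step 7: wait(T4) -> count=0 queue=[T2,T5,T4] holders={T1,T3}
Step 8: signal(T1) -> count=0 queue=[T5,T4] holders={T2,T3}
Step 9: wait(T1) -> count=0 queue=[T5,T4,T1] holders={T2,T3}
Step 10: signal(T2) -> count=0 queue=[T4,T1] holders={T3,T5}
Step 11: signal(T5) -> count=0 queue=[T1] holders={T3,T4}
Step 12: signal(T3) -> count=0 queue=[] holders={T1,T4}
Step 13: wait(T3) -> count=0 queue=[T3] holders={T1,T4}
Step 14: signal(T1) -> count=0 queue=[] holders={T3,T4}
Step 15: wait(T5) -> count=0 queue=[T5] holders={T3,T4}
Step 16: signal(T4) -> count=0 queue=[] holders={T3,T5}
Step 17: wait(T2) -> count=0 queue=[T2] holders={T3,T5}
Final holders: T3,T5

Answer: T3,T5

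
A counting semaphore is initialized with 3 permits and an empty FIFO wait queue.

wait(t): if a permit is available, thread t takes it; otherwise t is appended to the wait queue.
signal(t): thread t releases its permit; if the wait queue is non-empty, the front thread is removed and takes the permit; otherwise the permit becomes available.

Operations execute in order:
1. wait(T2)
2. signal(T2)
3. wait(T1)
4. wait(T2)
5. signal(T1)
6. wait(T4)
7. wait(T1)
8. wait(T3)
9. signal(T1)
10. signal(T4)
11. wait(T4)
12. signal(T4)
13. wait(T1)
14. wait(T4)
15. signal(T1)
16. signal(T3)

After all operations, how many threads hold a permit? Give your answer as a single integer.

Step 1: wait(T2) -> count=2 queue=[] holders={T2}
Step 2: signal(T2) -> count=3 queue=[] holders={none}
Step 3: wait(T1) -> count=2 queue=[] holders={T1}
Step 4: wait(T2) -> count=1 queue=[] holders={T1,T2}
Step 5: signal(T1) -> count=2 queue=[] holders={T2}
Step 6: wait(T4) -> count=1 queue=[] holders={T2,T4}
Step 7: wait(T1) -> count=0 queue=[] holders={T1,T2,T4}
Step 8: wait(T3) -> count=0 queue=[T3] holders={T1,T2,T4}
Step 9: signal(T1) -> count=0 queue=[] holders={T2,T3,T4}
Step 10: signal(T4) -> count=1 queue=[] holders={T2,T3}
Step 11: wait(T4) -> count=0 queue=[] holders={T2,T3,T4}
Step 12: signal(T4) -> count=1 queue=[] holders={T2,T3}
Step 13: wait(T1) -> count=0 queue=[] holders={T1,T2,T3}
Step 14: wait(T4) -> count=0 queue=[T4] holders={T1,T2,T3}
Step 15: signal(T1) -> count=0 queue=[] holders={T2,T3,T4}
Step 16: signal(T3) -> count=1 queue=[] holders={T2,T4}
Final holders: {T2,T4} -> 2 thread(s)

Answer: 2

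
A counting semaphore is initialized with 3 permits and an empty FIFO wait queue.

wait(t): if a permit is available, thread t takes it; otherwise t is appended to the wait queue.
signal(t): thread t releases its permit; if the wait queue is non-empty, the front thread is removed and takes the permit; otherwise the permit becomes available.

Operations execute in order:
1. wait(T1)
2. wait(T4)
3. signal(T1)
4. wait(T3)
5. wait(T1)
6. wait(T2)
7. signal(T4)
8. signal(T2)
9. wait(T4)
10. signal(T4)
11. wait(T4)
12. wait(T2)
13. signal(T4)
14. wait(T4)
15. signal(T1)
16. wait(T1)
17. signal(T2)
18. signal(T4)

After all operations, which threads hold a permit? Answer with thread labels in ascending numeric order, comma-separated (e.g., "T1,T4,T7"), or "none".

Answer: T1,T3

Derivation:
Step 1: wait(T1) -> count=2 queue=[] holders={T1}
Step 2: wait(T4) -> count=1 queue=[] holders={T1,T4}
Step 3: signal(T1) -> count=2 queue=[] holders={T4}
Step 4: wait(T3) -> count=1 queue=[] holders={T3,T4}
Step 5: wait(T1) -> count=0 queue=[] holders={T1,T3,T4}
Step 6: wait(T2) -> count=0 queue=[T2] holders={T1,T3,T4}
Step 7: signal(T4) -> count=0 queue=[] holders={T1,T2,T3}
Step 8: signal(T2) -> count=1 queue=[] holders={T1,T3}
Step 9: wait(T4) -> count=0 queue=[] holders={T1,T3,T4}
Step 10: signal(T4) -> count=1 queue=[] holders={T1,T3}
Step 11: wait(T4) -> count=0 queue=[] holders={T1,T3,T4}
Step 12: wait(T2) -> count=0 queue=[T2] holders={T1,T3,T4}
Step 13: signal(T4) -> count=0 queue=[] holders={T1,T2,T3}
Step 14: wait(T4) -> count=0 queue=[T4] holders={T1,T2,T3}
Step 15: signal(T1) -> count=0 queue=[] holders={T2,T3,T4}
Step 16: wait(T1) -> count=0 queue=[T1] holders={T2,T3,T4}
Step 17: signal(T2) -> count=0 queue=[] holders={T1,T3,T4}
Step 18: signal(T4) -> count=1 queue=[] holders={T1,T3}
Final holders: T1,T3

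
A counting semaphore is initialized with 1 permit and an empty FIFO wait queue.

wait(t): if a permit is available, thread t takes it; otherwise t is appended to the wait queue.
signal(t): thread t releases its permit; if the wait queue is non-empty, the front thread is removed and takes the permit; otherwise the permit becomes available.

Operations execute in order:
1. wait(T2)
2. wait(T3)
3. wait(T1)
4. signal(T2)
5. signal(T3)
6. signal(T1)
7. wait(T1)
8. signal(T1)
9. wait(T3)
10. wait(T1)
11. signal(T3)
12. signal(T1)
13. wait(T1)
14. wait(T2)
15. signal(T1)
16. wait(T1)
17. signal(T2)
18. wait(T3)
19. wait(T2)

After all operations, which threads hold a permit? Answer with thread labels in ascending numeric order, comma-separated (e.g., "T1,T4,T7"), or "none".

Step 1: wait(T2) -> count=0 queue=[] holders={T2}
Step 2: wait(T3) -> count=0 queue=[T3] holders={T2}
Step 3: wait(T1) -> count=0 queue=[T3,T1] holders={T2}
Step 4: signal(T2) -> count=0 queue=[T1] holders={T3}
Step 5: signal(T3) -> count=0 queue=[] holders={T1}
Step 6: signal(T1) -> count=1 queue=[] holders={none}
Step 7: wait(T1) -> count=0 queue=[] holders={T1}
Step 8: signal(T1) -> count=1 queue=[] holders={none}
Step 9: wait(T3) -> count=0 queue=[] holders={T3}
Step 10: wait(T1) -> count=0 queue=[T1] holders={T3}
Step 11: signal(T3) -> count=0 queue=[] holders={T1}
Step 12: signal(T1) -> count=1 queue=[] holders={none}
Step 13: wait(T1) -> count=0 queue=[] holders={T1}
Step 14: wait(T2) -> count=0 queue=[T2] holders={T1}
Step 15: signal(T1) -> count=0 queue=[] holders={T2}
Step 16: wait(T1) -> count=0 queue=[T1] holders={T2}
Step 17: signal(T2) -> count=0 queue=[] holders={T1}
Step 18: wait(T3) -> count=0 queue=[T3] holders={T1}
Step 19: wait(T2) -> count=0 queue=[T3,T2] holders={T1}
Final holders: T1

Answer: T1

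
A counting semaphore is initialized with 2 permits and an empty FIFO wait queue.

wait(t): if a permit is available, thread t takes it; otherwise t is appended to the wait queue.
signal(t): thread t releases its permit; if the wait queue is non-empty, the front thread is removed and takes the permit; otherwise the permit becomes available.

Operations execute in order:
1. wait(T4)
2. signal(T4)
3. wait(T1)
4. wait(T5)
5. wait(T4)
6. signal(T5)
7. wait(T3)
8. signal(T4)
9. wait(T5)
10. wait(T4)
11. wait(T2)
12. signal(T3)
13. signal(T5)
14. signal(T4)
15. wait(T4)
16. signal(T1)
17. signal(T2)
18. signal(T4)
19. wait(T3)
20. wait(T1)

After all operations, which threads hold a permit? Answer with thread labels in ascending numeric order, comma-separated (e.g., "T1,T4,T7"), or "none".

Step 1: wait(T4) -> count=1 queue=[] holders={T4}
Step 2: signal(T4) -> count=2 queue=[] holders={none}
Step 3: wait(T1) -> count=1 queue=[] holders={T1}
Step 4: wait(T5) -> count=0 queue=[] holders={T1,T5}
Step 5: wait(T4) -> count=0 queue=[T4] holders={T1,T5}
Step 6: signal(T5) -> count=0 queue=[] holders={T1,T4}
Step 7: wait(T3) -> count=0 queue=[T3] holders={T1,T4}
Step 8: signal(T4) -> count=0 queue=[] holders={T1,T3}
Step 9: wait(T5) -> count=0 queue=[T5] holders={T1,T3}
Step 10: wait(T4) -> count=0 queue=[T5,T4] holders={T1,T3}
Step 11: wait(T2) -> count=0 queue=[T5,T4,T2] holders={T1,T3}
Step 12: signal(T3) -> count=0 queue=[T4,T2] holders={T1,T5}
Step 13: signal(T5) -> count=0 queue=[T2] holders={T1,T4}
Step 14: signal(T4) -> count=0 queue=[] holders={T1,T2}
Step 15: wait(T4) -> count=0 queue=[T4] holders={T1,T2}
Step 16: signal(T1) -> count=0 queue=[] holders={T2,T4}
Step 17: signal(T2) -> count=1 queue=[] holders={T4}
Step 18: signal(T4) -> count=2 queue=[] holders={none}
Step 19: wait(T3) -> count=1 queue=[] holders={T3}
Step 20: wait(T1) -> count=0 queue=[] holders={T1,T3}
Final holders: T1,T3

Answer: T1,T3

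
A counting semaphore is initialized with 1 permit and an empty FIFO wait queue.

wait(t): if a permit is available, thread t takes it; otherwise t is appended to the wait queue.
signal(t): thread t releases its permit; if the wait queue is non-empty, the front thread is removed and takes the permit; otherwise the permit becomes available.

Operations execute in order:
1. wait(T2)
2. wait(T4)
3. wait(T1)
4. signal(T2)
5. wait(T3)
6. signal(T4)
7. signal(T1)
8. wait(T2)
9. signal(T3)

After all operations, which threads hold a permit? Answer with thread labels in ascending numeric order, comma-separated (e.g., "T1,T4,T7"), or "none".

Step 1: wait(T2) -> count=0 queue=[] holders={T2}
Step 2: wait(T4) -> count=0 queue=[T4] holders={T2}
Step 3: wait(T1) -> count=0 queue=[T4,T1] holders={T2}
Step 4: signal(T2) -> count=0 queue=[T1] holders={T4}
Step 5: wait(T3) -> count=0 queue=[T1,T3] holders={T4}
Step 6: signal(T4) -> count=0 queue=[T3] holders={T1}
Step 7: signal(T1) -> count=0 queue=[] holders={T3}
Step 8: wait(T2) -> count=0 queue=[T2] holders={T3}
Step 9: signal(T3) -> count=0 queue=[] holders={T2}
Final holders: T2

Answer: T2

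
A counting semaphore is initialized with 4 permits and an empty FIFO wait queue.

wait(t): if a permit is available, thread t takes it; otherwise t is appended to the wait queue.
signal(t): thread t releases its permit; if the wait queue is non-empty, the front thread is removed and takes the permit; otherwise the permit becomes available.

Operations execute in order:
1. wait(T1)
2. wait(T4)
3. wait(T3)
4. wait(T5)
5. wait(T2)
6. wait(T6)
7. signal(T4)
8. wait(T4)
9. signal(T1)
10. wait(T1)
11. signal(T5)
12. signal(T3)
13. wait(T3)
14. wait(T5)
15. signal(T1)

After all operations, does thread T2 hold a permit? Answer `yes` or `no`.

Step 1: wait(T1) -> count=3 queue=[] holders={T1}
Step 2: wait(T4) -> count=2 queue=[] holders={T1,T4}
Step 3: wait(T3) -> count=1 queue=[] holders={T1,T3,T4}
Step 4: wait(T5) -> count=0 queue=[] holders={T1,T3,T4,T5}
Step 5: wait(T2) -> count=0 queue=[T2] holders={T1,T3,T4,T5}
Step 6: wait(T6) -> count=0 queue=[T2,T6] holders={T1,T3,T4,T5}
Step 7: signal(T4) -> count=0 queue=[T6] holders={T1,T2,T3,T5}
Step 8: wait(T4) -> count=0 queue=[T6,T4] holders={T1,T2,T3,T5}
Step 9: signal(T1) -> count=0 queue=[T4] holders={T2,T3,T5,T6}
Step 10: wait(T1) -> count=0 queue=[T4,T1] holders={T2,T3,T5,T6}
Step 11: signal(T5) -> count=0 queue=[T1] holders={T2,T3,T4,T6}
Step 12: signal(T3) -> count=0 queue=[] holders={T1,T2,T4,T6}
Step 13: wait(T3) -> count=0 queue=[T3] holders={T1,T2,T4,T6}
Step 14: wait(T5) -> count=0 queue=[T3,T5] holders={T1,T2,T4,T6}
Step 15: signal(T1) -> count=0 queue=[T5] holders={T2,T3,T4,T6}
Final holders: {T2,T3,T4,T6} -> T2 in holders

Answer: yes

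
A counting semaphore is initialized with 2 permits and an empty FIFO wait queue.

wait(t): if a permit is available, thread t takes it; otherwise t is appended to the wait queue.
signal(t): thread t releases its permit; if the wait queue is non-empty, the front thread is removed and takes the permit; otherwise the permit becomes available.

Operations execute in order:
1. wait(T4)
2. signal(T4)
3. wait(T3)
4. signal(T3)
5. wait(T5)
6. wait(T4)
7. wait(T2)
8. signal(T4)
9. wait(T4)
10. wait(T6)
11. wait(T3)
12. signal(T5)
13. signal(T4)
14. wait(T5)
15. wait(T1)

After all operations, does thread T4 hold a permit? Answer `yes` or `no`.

Step 1: wait(T4) -> count=1 queue=[] holders={T4}
Step 2: signal(T4) -> count=2 queue=[] holders={none}
Step 3: wait(T3) -> count=1 queue=[] holders={T3}
Step 4: signal(T3) -> count=2 queue=[] holders={none}
Step 5: wait(T5) -> count=1 queue=[] holders={T5}
Step 6: wait(T4) -> count=0 queue=[] holders={T4,T5}
Step 7: wait(T2) -> count=0 queue=[T2] holders={T4,T5}
Step 8: signal(T4) -> count=0 queue=[] holders={T2,T5}
Step 9: wait(T4) -> count=0 queue=[T4] holders={T2,T5}
Step 10: wait(T6) -> count=0 queue=[T4,T6] holders={T2,T5}
Step 11: wait(T3) -> count=0 queue=[T4,T6,T3] holders={T2,T5}
Step 12: signal(T5) -> count=0 queue=[T6,T3] holders={T2,T4}
Step 13: signal(T4) -> count=0 queue=[T3] holders={T2,T6}
Step 14: wait(T5) -> count=0 queue=[T3,T5] holders={T2,T6}
Step 15: wait(T1) -> count=0 queue=[T3,T5,T1] holders={T2,T6}
Final holders: {T2,T6} -> T4 not in holders

Answer: no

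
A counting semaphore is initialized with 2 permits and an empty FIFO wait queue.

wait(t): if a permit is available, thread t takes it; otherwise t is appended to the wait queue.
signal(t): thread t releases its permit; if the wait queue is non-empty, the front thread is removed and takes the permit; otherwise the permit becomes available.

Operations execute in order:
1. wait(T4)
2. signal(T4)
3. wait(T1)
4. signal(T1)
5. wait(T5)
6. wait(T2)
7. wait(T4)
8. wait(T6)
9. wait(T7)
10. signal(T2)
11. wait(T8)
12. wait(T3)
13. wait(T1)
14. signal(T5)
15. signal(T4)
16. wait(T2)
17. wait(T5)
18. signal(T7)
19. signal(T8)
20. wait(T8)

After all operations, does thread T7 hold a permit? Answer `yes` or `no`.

Step 1: wait(T4) -> count=1 queue=[] holders={T4}
Step 2: signal(T4) -> count=2 queue=[] holders={none}
Step 3: wait(T1) -> count=1 queue=[] holders={T1}
Step 4: signal(T1) -> count=2 queue=[] holders={none}
Step 5: wait(T5) -> count=1 queue=[] holders={T5}
Step 6: wait(T2) -> count=0 queue=[] holders={T2,T5}
Step 7: wait(T4) -> count=0 queue=[T4] holders={T2,T5}
Step 8: wait(T6) -> count=0 queue=[T4,T6] holders={T2,T5}
Step 9: wait(T7) -> count=0 queue=[T4,T6,T7] holders={T2,T5}
Step 10: signal(T2) -> count=0 queue=[T6,T7] holders={T4,T5}
Step 11: wait(T8) -> count=0 queue=[T6,T7,T8] holders={T4,T5}
Step 12: wait(T3) -> count=0 queue=[T6,T7,T8,T3] holders={T4,T5}
Step 13: wait(T1) -> count=0 queue=[T6,T7,T8,T3,T1] holders={T4,T5}
Step 14: signal(T5) -> count=0 queue=[T7,T8,T3,T1] holders={T4,T6}
Step 15: signal(T4) -> count=0 queue=[T8,T3,T1] holders={T6,T7}
Step 16: wait(T2) -> count=0 queue=[T8,T3,T1,T2] holders={T6,T7}
Step 17: wait(T5) -> count=0 queue=[T8,T3,T1,T2,T5] holders={T6,T7}
Step 18: signal(T7) -> count=0 queue=[T3,T1,T2,T5] holders={T6,T8}
Step 19: signal(T8) -> count=0 queue=[T1,T2,T5] holders={T3,T6}
Step 20: wait(T8) -> count=0 queue=[T1,T2,T5,T8] holders={T3,T6}
Final holders: {T3,T6} -> T7 not in holders

Answer: no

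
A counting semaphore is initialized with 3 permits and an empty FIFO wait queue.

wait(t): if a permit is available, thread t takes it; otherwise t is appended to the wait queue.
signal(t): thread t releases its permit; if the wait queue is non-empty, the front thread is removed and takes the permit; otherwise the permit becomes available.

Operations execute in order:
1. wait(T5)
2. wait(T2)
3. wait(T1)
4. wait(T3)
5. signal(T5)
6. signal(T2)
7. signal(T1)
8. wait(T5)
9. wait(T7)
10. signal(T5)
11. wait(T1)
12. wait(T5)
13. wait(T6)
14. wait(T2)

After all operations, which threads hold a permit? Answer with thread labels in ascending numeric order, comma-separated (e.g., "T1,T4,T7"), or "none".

Step 1: wait(T5) -> count=2 queue=[] holders={T5}
Step 2: wait(T2) -> count=1 queue=[] holders={T2,T5}
Step 3: wait(T1) -> count=0 queue=[] holders={T1,T2,T5}
Step 4: wait(T3) -> count=0 queue=[T3] holders={T1,T2,T5}
Step 5: signal(T5) -> count=0 queue=[] holders={T1,T2,T3}
Step 6: signal(T2) -> count=1 queue=[] holders={T1,T3}
Step 7: signal(T1) -> count=2 queue=[] holders={T3}
Step 8: wait(T5) -> count=1 queue=[] holders={T3,T5}
Step 9: wait(T7) -> count=0 queue=[] holders={T3,T5,T7}
Step 10: signal(T5) -> count=1 queue=[] holders={T3,T7}
Step 11: wait(T1) -> count=0 queue=[] holders={T1,T3,T7}
Step 12: wait(T5) -> count=0 queue=[T5] holders={T1,T3,T7}
Step 13: wait(T6) -> count=0 queue=[T5,T6] holders={T1,T3,T7}
Step 14: wait(T2) -> count=0 queue=[T5,T6,T2] holders={T1,T3,T7}
Final holders: T1,T3,T7

Answer: T1,T3,T7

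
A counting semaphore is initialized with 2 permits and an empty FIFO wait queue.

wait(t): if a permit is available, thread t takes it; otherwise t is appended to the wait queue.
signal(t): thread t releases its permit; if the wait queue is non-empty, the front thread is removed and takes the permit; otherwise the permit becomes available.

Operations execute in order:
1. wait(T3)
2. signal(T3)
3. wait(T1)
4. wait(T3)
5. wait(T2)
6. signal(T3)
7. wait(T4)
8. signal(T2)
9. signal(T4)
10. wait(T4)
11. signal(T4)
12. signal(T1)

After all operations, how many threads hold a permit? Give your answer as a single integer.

Answer: 0

Derivation:
Step 1: wait(T3) -> count=1 queue=[] holders={T3}
Step 2: signal(T3) -> count=2 queue=[] holders={none}
Step 3: wait(T1) -> count=1 queue=[] holders={T1}
Step 4: wait(T3) -> count=0 queue=[] holders={T1,T3}
Step 5: wait(T2) -> count=0 queue=[T2] holders={T1,T3}
Step 6: signal(T3) -> count=0 queue=[] holders={T1,T2}
Step 7: wait(T4) -> count=0 queue=[T4] holders={T1,T2}
Step 8: signal(T2) -> count=0 queue=[] holders={T1,T4}
Step 9: signal(T4) -> count=1 queue=[] holders={T1}
Step 10: wait(T4) -> count=0 queue=[] holders={T1,T4}
Step 11: signal(T4) -> count=1 queue=[] holders={T1}
Step 12: signal(T1) -> count=2 queue=[] holders={none}
Final holders: {none} -> 0 thread(s)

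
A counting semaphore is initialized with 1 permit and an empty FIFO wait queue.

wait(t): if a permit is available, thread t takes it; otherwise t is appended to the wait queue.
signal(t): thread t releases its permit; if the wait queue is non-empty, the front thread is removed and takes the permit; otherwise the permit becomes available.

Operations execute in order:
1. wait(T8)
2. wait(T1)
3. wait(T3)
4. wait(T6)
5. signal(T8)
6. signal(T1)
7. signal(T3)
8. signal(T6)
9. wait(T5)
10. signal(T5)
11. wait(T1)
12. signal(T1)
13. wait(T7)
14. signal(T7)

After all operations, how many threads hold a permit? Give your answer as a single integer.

Step 1: wait(T8) -> count=0 queue=[] holders={T8}
Step 2: wait(T1) -> count=0 queue=[T1] holders={T8}
Step 3: wait(T3) -> count=0 queue=[T1,T3] holders={T8}
Step 4: wait(T6) -> count=0 queue=[T1,T3,T6] holders={T8}
Step 5: signal(T8) -> count=0 queue=[T3,T6] holders={T1}
Step 6: signal(T1) -> count=0 queue=[T6] holders={T3}
Step 7: signal(T3) -> count=0 queue=[] holders={T6}
Step 8: signal(T6) -> count=1 queue=[] holders={none}
Step 9: wait(T5) -> count=0 queue=[] holders={T5}
Step 10: signal(T5) -> count=1 queue=[] holders={none}
Step 11: wait(T1) -> count=0 queue=[] holders={T1}
Step 12: signal(T1) -> count=1 queue=[] holders={none}
Step 13: wait(T7) -> count=0 queue=[] holders={T7}
Step 14: signal(T7) -> count=1 queue=[] holders={none}
Final holders: {none} -> 0 thread(s)

Answer: 0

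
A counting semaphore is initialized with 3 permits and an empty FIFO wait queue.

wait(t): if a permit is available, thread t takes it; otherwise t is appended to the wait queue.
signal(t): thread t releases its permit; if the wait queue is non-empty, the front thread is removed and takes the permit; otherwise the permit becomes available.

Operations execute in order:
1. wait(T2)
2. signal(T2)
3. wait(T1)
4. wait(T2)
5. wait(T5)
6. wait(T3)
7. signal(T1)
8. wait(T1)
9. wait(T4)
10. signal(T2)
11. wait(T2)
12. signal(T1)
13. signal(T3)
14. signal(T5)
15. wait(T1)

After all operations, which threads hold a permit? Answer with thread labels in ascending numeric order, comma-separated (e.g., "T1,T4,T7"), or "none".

Step 1: wait(T2) -> count=2 queue=[] holders={T2}
Step 2: signal(T2) -> count=3 queue=[] holders={none}
Step 3: wait(T1) -> count=2 queue=[] holders={T1}
Step 4: wait(T2) -> count=1 queue=[] holders={T1,T2}
Step 5: wait(T5) -> count=0 queue=[] holders={T1,T2,T5}
Step 6: wait(T3) -> count=0 queue=[T3] holders={T1,T2,T5}
Step 7: signal(T1) -> count=0 queue=[] holders={T2,T3,T5}
Step 8: wait(T1) -> count=0 queue=[T1] holders={T2,T3,T5}
Step 9: wait(T4) -> count=0 queue=[T1,T4] holders={T2,T3,T5}
Step 10: signal(T2) -> count=0 queue=[T4] holders={T1,T3,T5}
Step 11: wait(T2) -> count=0 queue=[T4,T2] holders={T1,T3,T5}
Step 12: signal(T1) -> count=0 queue=[T2] holders={T3,T4,T5}
Step 13: signal(T3) -> count=0 queue=[] holders={T2,T4,T5}
Step 14: signal(T5) -> count=1 queue=[] holders={T2,T4}
Step 15: wait(T1) -> count=0 queue=[] holders={T1,T2,T4}
Final holders: T1,T2,T4

Answer: T1,T2,T4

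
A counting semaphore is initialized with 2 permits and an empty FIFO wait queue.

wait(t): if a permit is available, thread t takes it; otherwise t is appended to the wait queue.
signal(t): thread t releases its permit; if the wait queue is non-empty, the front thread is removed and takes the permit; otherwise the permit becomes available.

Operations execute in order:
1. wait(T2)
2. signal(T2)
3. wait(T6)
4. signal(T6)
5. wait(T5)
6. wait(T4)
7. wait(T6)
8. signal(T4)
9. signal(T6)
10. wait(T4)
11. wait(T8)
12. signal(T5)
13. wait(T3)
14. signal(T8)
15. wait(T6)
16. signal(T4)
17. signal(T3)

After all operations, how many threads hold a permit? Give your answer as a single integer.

Step 1: wait(T2) -> count=1 queue=[] holders={T2}
Step 2: signal(T2) -> count=2 queue=[] holders={none}
Step 3: wait(T6) -> count=1 queue=[] holders={T6}
Step 4: signal(T6) -> count=2 queue=[] holders={none}
Step 5: wait(T5) -> count=1 queue=[] holders={T5}
Step 6: wait(T4) -> count=0 queue=[] holders={T4,T5}
Step 7: wait(T6) -> count=0 queue=[T6] holders={T4,T5}
Step 8: signal(T4) -> count=0 queue=[] holders={T5,T6}
Step 9: signal(T6) -> count=1 queue=[] holders={T5}
Step 10: wait(T4) -> count=0 queue=[] holders={T4,T5}
Step 11: wait(T8) -> count=0 queue=[T8] holders={T4,T5}
Step 12: signal(T5) -> count=0 queue=[] holders={T4,T8}
Step 13: wait(T3) -> count=0 queue=[T3] holders={T4,T8}
Step 14: signal(T8) -> count=0 queue=[] holders={T3,T4}
Step 15: wait(T6) -> count=0 queue=[T6] holders={T3,T4}
Step 16: signal(T4) -> count=0 queue=[] holders={T3,T6}
Step 17: signal(T3) -> count=1 queue=[] holders={T6}
Final holders: {T6} -> 1 thread(s)

Answer: 1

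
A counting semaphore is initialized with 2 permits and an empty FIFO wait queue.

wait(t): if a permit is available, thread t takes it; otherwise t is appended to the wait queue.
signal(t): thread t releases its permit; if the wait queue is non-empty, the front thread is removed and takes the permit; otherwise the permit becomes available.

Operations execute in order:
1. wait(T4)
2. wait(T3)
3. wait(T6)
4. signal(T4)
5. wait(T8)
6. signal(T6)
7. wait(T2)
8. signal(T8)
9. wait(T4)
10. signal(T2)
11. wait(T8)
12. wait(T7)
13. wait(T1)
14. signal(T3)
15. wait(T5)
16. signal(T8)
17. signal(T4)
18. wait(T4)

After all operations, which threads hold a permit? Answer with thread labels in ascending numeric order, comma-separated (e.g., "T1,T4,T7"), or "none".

Answer: T1,T7

Derivation:
Step 1: wait(T4) -> count=1 queue=[] holders={T4}
Step 2: wait(T3) -> count=0 queue=[] holders={T3,T4}
Step 3: wait(T6) -> count=0 queue=[T6] holders={T3,T4}
Step 4: signal(T4) -> count=0 queue=[] holders={T3,T6}
Step 5: wait(T8) -> count=0 queue=[T8] holders={T3,T6}
Step 6: signal(T6) -> count=0 queue=[] holders={T3,T8}
Step 7: wait(T2) -> count=0 queue=[T2] holders={T3,T8}
Step 8: signal(T8) -> count=0 queue=[] holders={T2,T3}
Step 9: wait(T4) -> count=0 queue=[T4] holders={T2,T3}
Step 10: signal(T2) -> count=0 queue=[] holders={T3,T4}
Step 11: wait(T8) -> count=0 queue=[T8] holders={T3,T4}
Step 12: wait(T7) -> count=0 queue=[T8,T7] holders={T3,T4}
Step 13: wait(T1) -> count=0 queue=[T8,T7,T1] holders={T3,T4}
Step 14: signal(T3) -> count=0 queue=[T7,T1] holders={T4,T8}
Step 15: wait(T5) -> count=0 queue=[T7,T1,T5] holders={T4,T8}
Step 16: signal(T8) -> count=0 queue=[T1,T5] holders={T4,T7}
Step 17: signal(T4) -> count=0 queue=[T5] holders={T1,T7}
Step 18: wait(T4) -> count=0 queue=[T5,T4] holders={T1,T7}
Final holders: T1,T7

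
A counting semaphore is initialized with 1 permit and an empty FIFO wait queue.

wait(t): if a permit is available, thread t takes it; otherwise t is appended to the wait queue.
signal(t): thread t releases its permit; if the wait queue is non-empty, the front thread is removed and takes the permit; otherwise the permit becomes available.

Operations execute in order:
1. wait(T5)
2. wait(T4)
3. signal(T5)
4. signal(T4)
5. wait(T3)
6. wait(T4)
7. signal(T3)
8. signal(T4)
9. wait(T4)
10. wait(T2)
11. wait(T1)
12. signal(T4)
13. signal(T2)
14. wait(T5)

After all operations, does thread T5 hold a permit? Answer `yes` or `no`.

Answer: no

Derivation:
Step 1: wait(T5) -> count=0 queue=[] holders={T5}
Step 2: wait(T4) -> count=0 queue=[T4] holders={T5}
Step 3: signal(T5) -> count=0 queue=[] holders={T4}
Step 4: signal(T4) -> count=1 queue=[] holders={none}
Step 5: wait(T3) -> count=0 queue=[] holders={T3}
Step 6: wait(T4) -> count=0 queue=[T4] holders={T3}
Step 7: signal(T3) -> count=0 queue=[] holders={T4}
Step 8: signal(T4) -> count=1 queue=[] holders={none}
Step 9: wait(T4) -> count=0 queue=[] holders={T4}
Step 10: wait(T2) -> count=0 queue=[T2] holders={T4}
Step 11: wait(T1) -> count=0 queue=[T2,T1] holders={T4}
Step 12: signal(T4) -> count=0 queue=[T1] holders={T2}
Step 13: signal(T2) -> count=0 queue=[] holders={T1}
Step 14: wait(T5) -> count=0 queue=[T5] holders={T1}
Final holders: {T1} -> T5 not in holders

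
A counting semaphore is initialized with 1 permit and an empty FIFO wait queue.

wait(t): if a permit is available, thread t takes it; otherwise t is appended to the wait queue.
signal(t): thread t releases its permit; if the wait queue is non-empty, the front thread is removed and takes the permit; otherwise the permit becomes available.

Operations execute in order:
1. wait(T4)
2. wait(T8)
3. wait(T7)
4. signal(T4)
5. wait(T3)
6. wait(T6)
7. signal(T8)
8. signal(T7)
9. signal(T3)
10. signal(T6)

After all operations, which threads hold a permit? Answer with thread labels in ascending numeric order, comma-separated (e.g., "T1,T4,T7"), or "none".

Answer: none

Derivation:
Step 1: wait(T4) -> count=0 queue=[] holders={T4}
Step 2: wait(T8) -> count=0 queue=[T8] holders={T4}
Step 3: wait(T7) -> count=0 queue=[T8,T7] holders={T4}
Step 4: signal(T4) -> count=0 queue=[T7] holders={T8}
Step 5: wait(T3) -> count=0 queue=[T7,T3] holders={T8}
Step 6: wait(T6) -> count=0 queue=[T7,T3,T6] holders={T8}
Step 7: signal(T8) -> count=0 queue=[T3,T6] holders={T7}
Step 8: signal(T7) -> count=0 queue=[T6] holders={T3}
Step 9: signal(T3) -> count=0 queue=[] holders={T6}
Step 10: signal(T6) -> count=1 queue=[] holders={none}
Final holders: none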